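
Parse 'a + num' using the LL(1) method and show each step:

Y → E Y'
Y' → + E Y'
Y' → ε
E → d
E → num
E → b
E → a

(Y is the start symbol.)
LL(1) parsing maintains a stack (initially the start symbol over $) and the input. At each step: if the stack top is a terminal, match it against the current input token; if it is a non-terminal N, replace it with the RHS of M[N, lookahead] (the unique production whose predict set contains the lookahead).

Stack is shown with the top on the left.

Stack     Input      Action
---------------------------
Y $       a + num $  output Y → E Y'
E Y' $    a + num $  output E → a
a Y' $    a + num $  match 'a'
Y' $      + num $    output Y' → + E Y'
+ E Y' $  + num $    match '+'
E Y' $    num $      output E → num
num Y' $  num $      match 'num'
Y' $      $          output Y' → ε
$         $          accept

The string is accepted.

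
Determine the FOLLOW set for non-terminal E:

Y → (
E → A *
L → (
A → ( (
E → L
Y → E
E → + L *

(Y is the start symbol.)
{ $ }

To compute FOLLOW(E), find every occurrence of E on a right-hand side N → α E β: add FIRST(β) \ {ε}, and if β is empty or nullable also add FOLLOW(N). Iterate to a fixed point.

In Y → E: E is at the end, add FOLLOW(Y)

The FOLLOW sets referred to above (computed the same way, to a fixed point):
  FOLLOW(Y) = { $ }

Taking the union: FOLLOW(E) = { $ }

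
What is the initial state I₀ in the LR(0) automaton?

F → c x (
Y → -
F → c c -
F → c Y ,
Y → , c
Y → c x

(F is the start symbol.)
{ [F → . c Y ,], [F → . c c -], [F → . c x (], [F' → . F] }

First, augment the grammar with F' → F
I₀ = CLOSURE({ [F' → . F] }):
  [F' → . F] has the dot before F: add [F → . c x (], [F → . c c -], [F → . c Y ,]
No further items can be added.

I₀ = { [F → . c Y ,], [F → . c c -], [F → . c x (], [F' → . F] }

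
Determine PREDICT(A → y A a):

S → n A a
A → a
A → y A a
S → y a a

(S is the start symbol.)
PREDICT(A → y A a) = (FIRST(RHS) \ {ε}) ∪ (FOLLOW(A) if ε ∈ FIRST(RHS), i.e. RHS ⇒* ε)
FIRST(y A a) = { 'y' }
ε ∉ FIRST(y A a), so FOLLOW(A) is not added.
PREDICT(A → y A a) = { 'y' }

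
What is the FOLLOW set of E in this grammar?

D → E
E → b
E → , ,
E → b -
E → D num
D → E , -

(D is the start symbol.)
{ $, ',', 'num' }

In D → E: E is at the end, add FOLLOW(D)
In D → E , -: E is followed by ',' '-', add FIRST(',' '-') \ {ε} = { ',' }

The FOLLOW sets referred to above (computed the same way, to a fixed point):
  FOLLOW(D) = { $, 'num' }

Taking the union: FOLLOW(E) = { $, ',', 'num' }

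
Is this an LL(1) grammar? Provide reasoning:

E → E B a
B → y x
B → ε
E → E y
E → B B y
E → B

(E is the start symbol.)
No. Predict set conflict for E: { 'a', 'y' }

Relevant sets:
  FIRST(E) = { 'a', 'y', ε }
  FIRST(B) = { 'y', ε }
  FOLLOW(E) = { $, 'a', 'y' }
  FOLLOW(B) = { $, 'a', 'y' }

For E:
  PREDICT(E → E B a) = { 'a', 'y' }
  PREDICT(E → E y) = { 'a', 'y' }
  PREDICT(E → B B y) = { 'y' }
  PREDICT(E → B) = { $, 'a', 'y' }
For B:
  PREDICT(B → y x) = { 'y' }
  PREDICT(B → ε) = { $, 'a', 'y' }

Conflict found: Predict set conflict for E: { 'a', 'y' }
The grammar is NOT LL(1).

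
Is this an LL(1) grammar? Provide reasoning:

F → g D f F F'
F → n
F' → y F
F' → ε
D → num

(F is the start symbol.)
A grammar is LL(1) if for each non-terminal N with multiple productions, the predict sets of those productions are pairwise disjoint, where PREDICT(N → α) = (FIRST(α) \ {ε}) ∪ (FOLLOW(N) if α ⇒* ε).

Relevant sets:
  FOLLOW(F') = { $, 'y' }

For F:
  PREDICT(F → g D f F F') = { 'g' }
  PREDICT(F → n) = { 'n' }
For F':
  PREDICT(F' → y F) = { 'y' }
  PREDICT(F' → ε) = { $, 'y' }
D has a single production, so nothing to check there.

Conflict found: Predict set conflict for F': { 'y' }
The grammar is NOT LL(1).

Answer: No. Predict set conflict for F': { 'y' }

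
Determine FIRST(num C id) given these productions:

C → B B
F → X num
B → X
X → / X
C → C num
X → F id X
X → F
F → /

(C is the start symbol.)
{ 'num' }

To compute FIRST(num C id), process the symbols left to right:
Symbol num is a terminal. Add 'num' and stop.
FIRST(num C id) = { 'num' }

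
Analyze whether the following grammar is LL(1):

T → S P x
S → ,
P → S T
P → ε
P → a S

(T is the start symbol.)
A grammar is LL(1) if for each non-terminal N with multiple productions, the predict sets of those productions are pairwise disjoint, where PREDICT(N → α) = (FIRST(α) \ {ε}) ∪ (FOLLOW(N) if α ⇒* ε).

Relevant sets:
  FIRST(S) = { ',' }
  FOLLOW(P) = { 'x' }

For P:
  PREDICT(P → S T) = { ',' }
  PREDICT(P → ε) = { 'x' }
  PREDICT(P → a S) = { 'a' }
T, S have a single production, so nothing to check there.

All predict sets are disjoint. The grammar IS LL(1).

Answer: Yes, the grammar is LL(1).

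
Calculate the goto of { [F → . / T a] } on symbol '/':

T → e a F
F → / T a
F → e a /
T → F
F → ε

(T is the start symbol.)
{ [F → . / T a], [F → . e a /], [F → .], [F → / . T a], [T → . F], [T → . e a F] }

GOTO(I, '/') = CLOSURE({ [A → αX.β] : [A → α.Xβ] ∈ I, X = '/' })

Items with dot before '/', with the dot advanced:
  [F → . / T a] → [F → / . T a]
Closure of the advanced items:
  [F → / . T a] has the dot before T: add [T → . e a F], [T → . F]
  [T → . F] has the dot before F: add [F → . / T a], [F → . e a /], [F → .]

GOTO = { [F → . / T a], [F → . e a /], [F → .], [F → / . T a], [T → . F], [T → . e a F] }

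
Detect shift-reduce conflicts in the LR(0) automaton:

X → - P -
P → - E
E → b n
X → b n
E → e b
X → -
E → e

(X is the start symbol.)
Yes — I1: [X → - .] vs [P → . - E]; I10: [E → e .] vs [E → e . b]

Augment with X' → X and build the canonical LR(0) collection (I0 = CLOSURE({[X' → . X]}), then GOTO on every symbol after a dot until no new states appear). It has 13 states:
  I0: { [X → . - P -], [X → . -], [X → . b n], [X' → . X] }  — shift
  I1: { [P → . - E], [X → - . P -], [X → - .] }  — shift, reduce
  I2: { [X' → X .] }  — accept
  I3: { [X → b . n] }  — shift
  I4: { [X → b n .] }  — reduce
  I5: { [E → . b n], [E → . e b], [E → . e], [P → - . E] }  — shift
  I6: { [X → - P . -] }  — shift
  I7: { [X → - P - .] }  — reduce
  I8: { [P → - E .] }  — reduce
  I9: { [E → b . n] }  — shift
  I10: { [E → e . b], [E → e .] }  — shift, reduce
  I11: { [E → e b .] }  — reduce
  I12: { [E → b n .] }  — reduce

I1 contains reduce item [X → - .] and shift item [P → . - E] — shift-reduce conflict.
I10 contains reduce item [E → e .] and shift item [E → e . b] — shift-reduce conflict.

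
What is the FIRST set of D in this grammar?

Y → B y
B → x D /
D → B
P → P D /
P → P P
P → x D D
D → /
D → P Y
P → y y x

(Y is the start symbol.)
{ '/', 'x', 'y' }

To compute FIRST(D), examine every production with D on the left-hand side, reading each right-hand side left to right until a non-nullable symbol is reached.

FIRST sets of the other non-terminals involved (by the same procedure, iterated to a fixed point):
  FIRST(B) = { 'x' }
  FIRST(P) = { 'x', 'y' }

From D → B:
  - B is a non-terminal: add FIRST(B) \ {ε} = { 'x' }
    B is not nullable, so stop
From D → /:
  - '/' is a terminal: add '/' and stop
From D → P Y:
  - P is a non-terminal: add FIRST(P) \ {ε} = { 'x', 'y' }
    P is not nullable, so stop

Collecting: FIRST(D) = { '/', 'x', 'y' }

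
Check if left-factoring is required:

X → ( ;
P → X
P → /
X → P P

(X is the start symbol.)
No, left-factoring is not needed

Left-factoring is needed when two productions for the same non-terminal
share a common prefix on the right-hand side.

Productions for X:
  X → ( ;
  X → P P
Productions for P:
  P → X
  P → /

No common prefixes found.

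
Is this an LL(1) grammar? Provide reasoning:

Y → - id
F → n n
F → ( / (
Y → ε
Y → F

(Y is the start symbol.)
Yes, the grammar is LL(1).

A grammar is LL(1) if for each non-terminal N with multiple productions, the predict sets of those productions are pairwise disjoint, where PREDICT(N → α) = (FIRST(α) \ {ε}) ∪ (FOLLOW(N) if α ⇒* ε).

Relevant sets:
  FIRST(F) = { '(', 'n' }
  FOLLOW(Y) = { $ }

For Y:
  PREDICT(Y → '-' id) = { '-' }
  PREDICT(Y → ε) = { $ }
  PREDICT(Y → F) = { '(', 'n' }
For F:
  PREDICT(F → n n) = { 'n' }
  PREDICT(F → '(' '/' '(') = { '(' }

All predict sets are disjoint. The grammar IS LL(1).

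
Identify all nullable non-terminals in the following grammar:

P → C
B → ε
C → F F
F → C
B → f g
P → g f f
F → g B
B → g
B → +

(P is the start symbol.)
{ 'B' }

A non-terminal is nullable if it can derive ε (the empty string): either it has an ε-production, or it has a production whose right-hand side consists entirely of nullable non-terminals.

ε-productions: B → ε
So B is immediately nullable.
No further non-terminal can be added: every production for the remaining non-terminals contains a terminal or a non-nullable non-terminal.
Nullable = { 'B' }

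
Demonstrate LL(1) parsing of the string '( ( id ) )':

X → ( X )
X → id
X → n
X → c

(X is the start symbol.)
Stack is shown with the top on the left.

Stack      Input         Action
-------------------------------
X $        ( ( id ) ) $  output X → ( X )
( X ) $    ( ( id ) ) $  match '('
X ) $      ( id ) ) $    output X → ( X )
( X ) ) $  ( id ) ) $    match '('
X ) ) $    id ) ) $      output X → id
id ) ) $   id ) ) $      match 'id'
) ) $      ) ) $         match ')'
) $        ) $           match ')'
$          $             accept

The string is accepted.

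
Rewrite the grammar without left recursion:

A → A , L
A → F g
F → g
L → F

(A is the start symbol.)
A → F g A'
A' → , L A'
A' → ε
F → g
L → F

A is directly left-recursive. The standard transformation for
  A → A α₁ | ... | A α_m | β₁ | ... | β_n
is
  A  → β₁ A' | ... | β_n A'
  A' → α₁ A' | ... | α_m A' | ε

A → F g becomes A → F g A'
A → A , L becomes A' → , L A'
Add A' → ε

Productions for other non-terminals are unchanged:
  F → g
  L → F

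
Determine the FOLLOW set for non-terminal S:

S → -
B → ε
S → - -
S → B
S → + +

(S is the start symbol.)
S is the start symbol, so $ ∈ FOLLOW(S).
S does not occur on any right-hand side.

Taking the union: FOLLOW(S) = { $ }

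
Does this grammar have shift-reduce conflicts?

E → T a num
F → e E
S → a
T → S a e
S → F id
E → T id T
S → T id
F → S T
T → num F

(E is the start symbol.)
Yes — I8: [T → num F .] vs [S → F . id]; I14: [S → T id .] vs [F → . e E]; I15: [E → T id T .] vs [S → T . id]; I17: [F → S T .] vs [S → T . id]; I18: [S → a .] vs [T → S a . e]

A shift-reduce conflict occurs when an LR(0) state has both:
  - a complete (reduce) item [A → α .] (dot at the end), and
  - a shift item [B → β . c γ] (dot before a terminal).

Augment with E' → E and build the canonical LR(0) collection (I0 = CLOSURE({[E' → . E]}), then GOTO on every symbol after a dot until no new states appear). It has 20 states:
  I0: { [E → . T a num], [E → . T id T], [E' → . E], [F → . S T], [F → . e E], [S → . F id], [S → . T id], [S → . a], [T → . S a e], [T → . num F] }  — shift
  I1: { [E' → E .] }  — accept
  I2: { [S → F . id] }  — shift
  I3: { [F → . S T], [F → . e E], [F → S . T], [S → . F id], [S → . T id], [S → . a], [T → . S a e], [T → . num F], [T → S . a e] }  — shift
  I4: { [E → T . a num], [E → T . id T], [S → T . id] }  — shift
  I5: { [S → a .] }  — reduce
  I6: { [E → . T a num], [E → . T id T], [F → . S T], [F → . e E], [F → e . E], [S → . F id], [S → . T id], [S → . a], [T → . S a e], [T → . num F] }  — shift
  I7: { [F → . S T], [F → . e E], [S → . F id], [S → . T id], [S → . a], [T → . S a e], [T → . num F], [T → num . F] }  — shift
  I8: { [S → F . id], [T → num F .] }  — shift, reduce
  I9: { [S → T . id] }  — shift
  I10: { [S → T id .] }  — reduce
  I11: { [S → F id .] }  — reduce
  I12: { [F → e E .] }  — reduce
  I13: { [E → T a . num] }  — shift
  I14: { [E → T id . T], [F → . S T], [F → . e E], [S → . F id], [S → . T id], [S → . a], [S → T id .], [T → . S a e], [T → . num F] }  — shift, reduce
  I15: { [E → T id T .], [S → T . id] }  — shift, reduce
  I16: { [E → T a num .] }  — reduce
  I17: { [F → S T .], [S → T . id] }  — shift, reduce
  I18: { [S → a .], [T → S a . e] }  — shift, reduce
  I19: { [T → S a e .] }  — reduce

I8 contains reduce item [T → num F .] and shift item [S → F . id] — shift-reduce conflict.
I14 contains reduce item [S → T id .] and shift items [F → . e E], [S → . a], [T → . num F] — shift-reduce conflict.
I15 contains reduce item [E → T id T .] and shift item [S → T . id] — shift-reduce conflict.
I17 contains reduce item [F → S T .] and shift item [S → T . id] — shift-reduce conflict.
I18 contains reduce item [S → a .] and shift item [T → S a . e] — shift-reduce conflict.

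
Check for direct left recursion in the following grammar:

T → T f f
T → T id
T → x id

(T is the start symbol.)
Yes, T is left-recursive

T → T f f: LEFT RECURSIVE (starts with T)
T → T id: LEFT RECURSIVE (starts with T)
T → x id: starts with x

The grammar has direct left recursion on: T.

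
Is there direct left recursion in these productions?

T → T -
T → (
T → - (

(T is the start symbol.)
Direct left recursion occurs when N → N α for some non-terminal N (the right-hand side begins with the left-hand side itself).

T → T -: LEFT RECURSIVE (starts with T)
T → (: starts with '('
T → - (: starts with '-'

The grammar has direct left recursion on: T.

Answer: Yes, T is left-recursive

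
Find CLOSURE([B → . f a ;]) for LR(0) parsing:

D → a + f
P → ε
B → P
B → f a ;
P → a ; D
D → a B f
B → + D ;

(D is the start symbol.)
Start with: [B → . f a ;]
The dot precedes the terminal f, so nothing is added.

CLOSURE = { [B → . f a ;] }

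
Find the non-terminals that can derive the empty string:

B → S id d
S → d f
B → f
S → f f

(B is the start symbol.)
None

There are no ε-productions, so no non-terminal can derive ε.
No non-terminals are nullable.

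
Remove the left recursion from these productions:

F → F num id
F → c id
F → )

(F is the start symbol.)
F → c id F'
F → ) F'
F' → num id F'
F' → ε

F is directly left-recursive. The standard transformation for
  A → A α₁ | ... | A α_m | β₁ | ... | β_n
is
  A  → β₁ A' | ... | β_n A'
  A' → α₁ A' | ... | α_m A' | ε

F → c id becomes F → c id F'
F → ) becomes F → ) F'
F → F num id becomes F' → num id F'
Add F' → ε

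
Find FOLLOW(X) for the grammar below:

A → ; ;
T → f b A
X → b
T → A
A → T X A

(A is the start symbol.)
{ ';', 'f' }

To compute FOLLOW(X), find every occurrence of X on a right-hand side N → α X β: add FIRST(β) \ {ε}, and if β is empty or nullable also add FOLLOW(N). Iterate to a fixed point.

In A → T X A: X is followed by A, add FIRST(A) \ {ε} = { ';', 'f' }

Taking the union: FOLLOW(X) = { ';', 'f' }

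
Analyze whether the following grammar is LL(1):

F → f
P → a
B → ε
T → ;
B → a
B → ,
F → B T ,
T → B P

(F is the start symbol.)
A grammar is LL(1) if for each non-terminal N with multiple productions, the predict sets of those productions are pairwise disjoint, where PREDICT(N → α) = (FIRST(α) \ {ε}) ∪ (FOLLOW(N) if α ⇒* ε).

Relevant sets:
  FIRST(B) = { ',', 'a', ε }
  FIRST(T) = { ',', ';', 'a' }
  FIRST(P) = { 'a' }
  FOLLOW(B) = { ',', ';', 'a' }

For F:
  PREDICT(F → f) = { 'f' }
  PREDICT(F → B T ',') = { ',', ';', 'a' }
For B:
  PREDICT(B → ε) = { ',', ';', 'a' }
  PREDICT(B → a) = { 'a' }
  PREDICT(B → ',') = { ',' }
For T:
  PREDICT(T → ';') = { ';' }
  PREDICT(T → B P) = { ',', 'a' }
P has a single production, so nothing to check there.

Conflict found: Predict set conflict for B: { 'a' }
The grammar is NOT LL(1).

Answer: No. Predict set conflict for B: { 'a' }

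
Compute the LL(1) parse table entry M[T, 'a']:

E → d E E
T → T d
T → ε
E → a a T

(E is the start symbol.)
T → ε

To find M[T, 'a'], we find productions for T where 'a' is in the predict set (PREDICT(N → α) = (FIRST(α) \ {ε}) ∪ (FOLLOW(N) if α ⇒* ε)).

Relevant sets:
  FIRST(T) = { 'd', ε }
  FOLLOW(T) = { $, 'a', 'd' }

T → T d: PREDICT = { 'd' }
T → ε: PREDICT = { $, 'a', 'd' }
  'a' is in predict set, so this production goes in M[T, 'a']

M[T, 'a'] = T → ε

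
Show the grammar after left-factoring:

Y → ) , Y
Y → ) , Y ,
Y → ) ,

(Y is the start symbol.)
Y → ) , Y'
Y' → Y Y''
Y'' → ε
Y'' → ,
Y' → ε

Left-factoring transforms A → αβ₁ | αβ₂ into A → αA' and A' → β₁ | β₂
(α is the longest common prefix among the alternatives). Repeat until
no nonterminal has two alternatives with a common prefix.

Round 1: Y has alternatives sharing prefix ') ,'. Introduce Y': Y → ) , Y'
  Add: Y' → Y
  Add: Y' → Y ,
  Add: Y' → ε

Round 2: Y' has alternatives sharing prefix 'Y'. Introduce Y'': Y' → Y Y''
  Add: Y'' → ε
  Add: Y'' → ,

No remaining common prefixes — done.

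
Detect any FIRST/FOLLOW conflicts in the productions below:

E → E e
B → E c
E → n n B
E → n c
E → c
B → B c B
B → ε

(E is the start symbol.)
Yes. B → E c with FOLLOW(B) on { 'c' }; B → B c B with FOLLOW(B) on { 'c' }

A FIRST/FOLLOW conflict occurs when a non-terminal N has a nullable alternative N → β (β ⇒* ε) and another alternative N → α with FIRST(α) ∩ FOLLOW(N) ≠ ∅: on such a lookahead the parser cannot decide between expanding α and letting N vanish via β.

Nullable non-terminals: B.
FIRST sets used below: FIRST(E) = { 'c', 'n' }, FIRST(B) = { 'c', 'n', ε }

B: nullable alternative(s) B → ε; FOLLOW(B) = { $, 'c', 'e' }
  B → E c: FIRST \ {ε} = { 'c', 'n' } — overlaps FOLLOW(B) on { 'c' }: CONFLICT
  B → B c B: FIRST \ {ε} = { 'c', 'n' } — overlaps FOLLOW(B) on { 'c' }: CONFLICT
  B → ε: FIRST \ {ε} = { } — this is the only nullable alternative, skip

E has no nullable alternative, so no FIRST/FOLLOW check is needed there.

So the grammar has 2 FIRST/FOLLOW conflicts (marked CONFLICT above).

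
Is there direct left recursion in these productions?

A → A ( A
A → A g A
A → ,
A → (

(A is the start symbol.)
Direct left recursion occurs when N → N α for some non-terminal N (the right-hand side begins with the left-hand side itself).

A → A ( A: LEFT RECURSIVE (starts with A)
A → A g A: LEFT RECURSIVE (starts with A)
A → ,: starts with ','
A → (: starts with '('

The grammar has direct left recursion on: A.

Answer: Yes, A is left-recursive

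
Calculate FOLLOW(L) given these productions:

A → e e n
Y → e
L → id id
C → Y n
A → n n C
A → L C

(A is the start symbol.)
To compute FOLLOW(L), find every occurrence of L on a right-hand side N → α L β: add FIRST(β) \ {ε}, and if β is empty or nullable also add FOLLOW(N). Iterate to a fixed point.

In A → L C: L is followed by C, add FIRST(C) \ {ε} = { 'e' }

Taking the union: FOLLOW(L) = { 'e' }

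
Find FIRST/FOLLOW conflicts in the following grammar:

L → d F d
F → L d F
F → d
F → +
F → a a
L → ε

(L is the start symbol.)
A FIRST/FOLLOW conflict occurs when a non-terminal N has a nullable alternative N → β (β ⇒* ε) and another alternative N → α with FIRST(α) ∩ FOLLOW(N) ≠ ∅: on such a lookahead the parser cannot decide between expanding α and letting N vanish via β.

Nullable non-terminals: L.

L: nullable alternative(s) L → ε; FOLLOW(L) = { $, 'd' }
  L → d F d: FIRST \ {ε} = { 'd' } — overlaps FOLLOW(L) on { 'd' }: CONFLICT
  L → ε: FIRST \ {ε} = { } — this is the only nullable alternative, skip

F has no nullable alternative, so no FIRST/FOLLOW check is needed there.

So the grammar has 1 FIRST/FOLLOW conflict (marked CONFLICT above).

Answer: Yes. L → d F d with FOLLOW(L) on { 'd' }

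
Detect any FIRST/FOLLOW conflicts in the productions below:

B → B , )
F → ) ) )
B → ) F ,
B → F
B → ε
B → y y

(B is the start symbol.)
Yes. B → B ',' ')' with FOLLOW(B) on { ',' }

A FIRST/FOLLOW conflict occurs when a non-terminal N has a nullable alternative N → β (β ⇒* ε) and another alternative N → α with FIRST(α) ∩ FOLLOW(N) ≠ ∅: on such a lookahead the parser cannot decide between expanding α and letting N vanish via β.

Nullable non-terminals: B.
FIRST sets used below: FIRST(B) = { ')', ',', 'y', ε }, FIRST(F) = { ')' }

B: nullable alternative(s) B → ε; FOLLOW(B) = { $, ',' }
  B → B , ): FIRST \ {ε} = { ')', ',', 'y' } — overlaps FOLLOW(B) on { ',' }: CONFLICT
  B → ) F ,: FIRST \ {ε} = { ')' } — disjoint from FOLLOW(B)
  B → F: FIRST \ {ε} = { ')' } — disjoint from FOLLOW(B)
  B → ε: FIRST \ {ε} = { } — this is the only nullable alternative, skip
  B → y y: FIRST \ {ε} = { 'y' } — disjoint from FOLLOW(B)

F has no nullable alternative, so no FIRST/FOLLOW check is needed there.

So the grammar has 1 FIRST/FOLLOW conflict (marked CONFLICT above).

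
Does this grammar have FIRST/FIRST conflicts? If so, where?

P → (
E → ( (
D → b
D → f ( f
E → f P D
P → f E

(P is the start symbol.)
No FIRST/FIRST conflicts.

Productions for P:
  P → (: FIRST = { '(' }
  P → f E: FIRST = { 'f' }
Productions for E:
  E → ( (: FIRST = { '(' }
  E → f P D: FIRST = { 'f' }
Productions for D:
  D → b: FIRST = { 'b' }
  D → f ( f: FIRST = { 'f' }

All alternatives of each non-terminal have pairwise disjoint FIRST sets.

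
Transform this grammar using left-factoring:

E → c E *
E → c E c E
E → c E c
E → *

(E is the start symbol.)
Left-factoring transforms A → αβ₁ | αβ₂ into A → αA' and A' → β₁ | β₂
(α is the longest common prefix among the alternatives). Repeat until
no nonterminal has two alternatives with a common prefix.

Round 1: E has alternatives sharing prefix 'c E'. Introduce E': E → c E E'
  Add: E' → *
  Add: E' → c E
  Add: E' → c

Round 2: E' has alternatives sharing prefix 'c'. Introduce E'': E' → c E''
  Add: E'' → E
  Add: E'' → ε

No remaining common prefixes — done.

Resulting grammar:
E → c E E'
E' → *
E' → c E''
E'' → E
E'' → ε
E → *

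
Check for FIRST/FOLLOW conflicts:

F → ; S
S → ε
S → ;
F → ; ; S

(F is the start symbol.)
Nullable non-terminals: S.

S: nullable alternative(s) S → ε; FOLLOW(S) = { $ }
  S → ε: FIRST \ {ε} = { } — this is the only nullable alternative, skip
  S → ;: FIRST \ {ε} = { ';' } — disjoint from FOLLOW(S)

F has no nullable alternative, so no FIRST/FOLLOW check is needed there.

No FIRST/FOLLOW conflicts found.

Answer: No FIRST/FOLLOW conflicts.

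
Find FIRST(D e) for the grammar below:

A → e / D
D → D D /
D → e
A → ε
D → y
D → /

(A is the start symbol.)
FIRST sets of the non-terminals involved (from the grammar, by fixed-point iteration):
  FIRST(D) = { '/', 'e', 'y' }

To compute FIRST(D e), process the symbols left to right:
Symbol D is a non-terminal. Add FIRST(D) \ {ε} = { '/', 'e', 'y' }
D is not nullable (ε ∉ FIRST(D)), so stop here.
FIRST(D e) = { '/', 'e', 'y' }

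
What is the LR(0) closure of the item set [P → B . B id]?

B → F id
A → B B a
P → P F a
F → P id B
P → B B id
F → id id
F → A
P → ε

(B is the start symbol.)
Start with: [P → B . B id]
  [P → B . B id] has the dot before B: add [B → . F id]
  [B → . F id] has the dot before F: add [F → . P id B], [F → . id id], [F → . A]
  [F → . P id B] has the dot before P: add [P → . P F a], [P → . B B id], [P → .]
  [F → . A] has the dot before A: add [A → . B B a]
No further items can be added.

CLOSURE = { [A → . B B a], [B → . F id], [F → . A], [F → . P id B], [F → . id id], [P → . B B id], [P → . P F a], [P → .], [P → B . B id] }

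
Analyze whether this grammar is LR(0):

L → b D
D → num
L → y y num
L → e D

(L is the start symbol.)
A grammar is LR(0) if no state in the canonical LR(0) collection has:
  - both a shift item (dot before a terminal) and a complete item (shift-reduce conflict), or
  - two or more complete items (reduce-reduce conflict; the accept item [L' → L .] counts as a complete item here).

Augment with L' → L and build the canonical LR(0) collection (I0 = CLOSURE({[L' → . L]}), then GOTO on every symbol after a dot until no new states appear). It has 10 states:
  I0: { [L → . b D], [L → . e D], [L → . y y num], [L' → . L] }  — shift
  I1: { [L' → L .] }  — accept
  I2: { [D → . num], [L → b . D] }  — shift
  I3: { [D → . num], [L → e . D] }  — shift
  I4: { [L → y . y num] }  — shift
  I5: { [L → y y . num] }  — shift
  I6: { [L → y y num .] }  — reduce
  I7: { [L → e D .] }  — reduce
  I8: { [D → num .] }  — reduce
  I9: { [L → b D .] }  — reduce

Every state is either a pure shift/goto state or contains exactly one complete item and nothing to shift — no conflicts. The grammar is LR(0).

Answer: Yes, the grammar is LR(0)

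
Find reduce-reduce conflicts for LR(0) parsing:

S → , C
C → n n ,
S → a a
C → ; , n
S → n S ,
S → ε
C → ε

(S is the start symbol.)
No reduce-reduce conflicts

A reduce-reduce conflict occurs when an LR(0) state has two complete items [A → α .] and [B → β .] — both call for a reduction, and with no lookahead the parser cannot choose between them.

Augment with S' → S and build the canonical LR(0) collection (I0 = CLOSURE({[S' → . S]}), then GOTO on every symbol after a dot until no new states appear). It has 15 states:
  I0: { [S → . , C], [S → . a a], [S → . n S ,], [S → .], [S' → . S] }  — shift, reduce
  I1: { [C → . ; , n], [C → . n n ,], [C → .], [S → , . C] }  — shift, reduce
  I2: { [S' → S .] }  — accept
  I3: { [S → a . a] }  — shift
  I4: { [S → . , C], [S → . a a], [S → . n S ,], [S → .], [S → n . S ,] }  — shift, reduce
  I5: { [S → n S . ,] }  — shift
  I6: { [S → n S , .] }  — reduce
  I7: { [S → a a .] }  — reduce
  I8: { [C → ; . , n] }  — shift
  I9: { [S → , C .] }  — reduce
  I10: { [C → n . n ,] }  — shift
  I11: { [C → n n . ,] }  — shift
  I12: { [C → n n , .] }  — reduce
  I13: { [C → ; , . n] }  — shift
  I14: { [C → ; , n .] }  — reduce

No state contains more than one complete item.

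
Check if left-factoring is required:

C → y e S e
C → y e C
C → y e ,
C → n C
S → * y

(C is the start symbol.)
Yes, C has productions with common prefix 'y e'

Left-factoring is needed when two productions for the same non-terminal
share a common prefix on the right-hand side.

Productions for C:
  C → y e S e
  C → y e C
  C → y e ,
  C → n C

Found common prefix 'y e' in productions for C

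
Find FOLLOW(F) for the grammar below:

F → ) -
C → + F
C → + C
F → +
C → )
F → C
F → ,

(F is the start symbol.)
{ $ }

To compute FOLLOW(F), find every occurrence of F on a right-hand side N → α F β: add FIRST(β) \ {ε}, and if β is empty or nullable also add FOLLOW(N). Iterate to a fixed point.

F is the start symbol, so $ ∈ FOLLOW(F).
In C → + F: F is at the end, add FOLLOW(C)

The FOLLOW sets referred to above (computed the same way, to a fixed point):
  FOLLOW(C) = { $ }

Taking the union: FOLLOW(F) = { $ }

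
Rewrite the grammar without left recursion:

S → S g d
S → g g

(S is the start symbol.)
S → g g S'
S' → g d S'
S' → ε

S is directly left-recursive. The standard transformation for
  A → A α₁ | ... | A α_m | β₁ | ... | β_n
is
  A  → β₁ A' | ... | β_n A'
  A' → α₁ A' | ... | α_m A' | ε

S → g g becomes S → g g S'
S → S g d becomes S' → g d S'
Add S' → ε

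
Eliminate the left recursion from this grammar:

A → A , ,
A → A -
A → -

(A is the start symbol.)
A → - A'
A' → , , A'
A' → - A'
A' → ε

A is directly left-recursive. The standard transformation for
  A → A α₁ | ... | A α_m | β₁ | ... | β_n
is
  A  → β₁ A' | ... | β_n A'
  A' → α₁ A' | ... | α_m A' | ε

A → - becomes A → - A'
A → A , , becomes A' → , , A'
A → A - becomes A' → - A'
Add A' → ε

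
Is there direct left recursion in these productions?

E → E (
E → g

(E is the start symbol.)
Yes, E is left-recursive

Direct left recursion occurs when N → N α for some non-terminal N (the right-hand side begins with the left-hand side itself).

E → E (: LEFT RECURSIVE (starts with E)
E → g: starts with g

The grammar has direct left recursion on: E.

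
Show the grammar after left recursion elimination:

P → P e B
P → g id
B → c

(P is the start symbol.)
P is directly left-recursive. The standard transformation for
  A → A α₁ | ... | A α_m | β₁ | ... | β_n
is
  A  → β₁ A' | ... | β_n A'
  A' → α₁ A' | ... | α_m A' | ε

P → g id becomes P → g id P'
P → P e B becomes P' → e B P'
Add P' → ε

Productions for other non-terminals are unchanged:
  B → c

Resulting grammar:
P → g id P'
P' → e B P'
P' → ε
B → c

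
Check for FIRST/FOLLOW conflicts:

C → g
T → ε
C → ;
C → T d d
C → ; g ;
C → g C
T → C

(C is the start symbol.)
A FIRST/FOLLOW conflict occurs when a non-terminal N has a nullable alternative N → β (β ⇒* ε) and another alternative N → α with FIRST(α) ∩ FOLLOW(N) ≠ ∅: on such a lookahead the parser cannot decide between expanding α and letting N vanish via β.

Nullable non-terminals: T.
FIRST sets used below: FIRST(C) = { ';', 'd', 'g' }

T: nullable alternative(s) T → ε; FOLLOW(T) = { 'd' }
  T → ε: FIRST \ {ε} = { } — this is the only nullable alternative, skip
  T → C: FIRST \ {ε} = { ';', 'd', 'g' } — overlaps FOLLOW(T) on { 'd' }: CONFLICT

C has no nullable alternative, so no FIRST/FOLLOW check is needed there.

So the grammar has 1 FIRST/FOLLOW conflict (marked CONFLICT above).

Answer: Yes. T → C with FOLLOW(T) on { 'd' }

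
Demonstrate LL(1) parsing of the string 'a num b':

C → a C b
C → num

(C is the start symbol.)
Stack is shown with the top on the left.

Stack    Input      Action
--------------------------
C $      a num b $  output C → a C b
a C b $  a num b $  match 'a'
C b $    num b $    output C → num
num b $  num b $    match 'num'
b $      b $        match 'b'
$        $          accept

The string is accepted.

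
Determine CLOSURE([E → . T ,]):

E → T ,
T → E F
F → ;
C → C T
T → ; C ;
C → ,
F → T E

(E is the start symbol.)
{ [E → . T ,], [T → . ; C ;], [T → . E F] }

Start with: [E → . T ,]
  [E → . T ,] has the dot before T: add [T → . E F], [T → . ; C ;]
  [T → . E F] has the dot before E: all E-items already present
No further items can be added.

CLOSURE = { [E → . T ,], [T → . ; C ;], [T → . E F] }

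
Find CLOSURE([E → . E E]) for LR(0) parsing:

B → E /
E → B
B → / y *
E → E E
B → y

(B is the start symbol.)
{ [B → . / y *], [B → . E /], [B → . y], [E → . B], [E → . E E] }

Start with: [E → . E E]
  [E → . E E] has the dot before E: add [E → . B]
  [E → . B] has the dot before B: add [B → . E /], [B → . / y *], [B → . y]
No further items can be added.

CLOSURE = { [B → . / y *], [B → . E /], [B → . y], [E → . B], [E → . E E] }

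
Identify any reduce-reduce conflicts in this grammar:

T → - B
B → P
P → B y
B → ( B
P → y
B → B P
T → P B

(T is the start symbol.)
A reduce-reduce conflict occurs when an LR(0) state has two complete items [A → α .] and [B → β .] — both call for a reduction, and with no lookahead the parser cannot choose between them.

Augment with T' → T and build the canonical LR(0) collection (I0 = CLOSURE({[T' → . T]}), then GOTO on every symbol after a dot until no new states appear). It has 13 states:
  I0: { [B → . ( B], [B → . B P], [B → . P], [P → . B y], [P → . y], [T → . - B], [T → . P B], [T' → . T] }  — shift
  I1: { [B → ( . B], [B → . ( B], [B → . B P], [B → . P], [P → . B y], [P → . y] }  — shift
  I2: { [B → . ( B], [B → . B P], [B → . P], [P → . B y], [P → . y], [T → - . B] }  — shift
  I3: { [B → . ( B], [B → . B P], [B → . P], [B → B . P], [P → . B y], [P → . y], [P → B . y] }  — shift
  I4: { [B → . ( B], [B → . B P], [B → . P], [B → P .], [P → . B y], [P → . y], [T → P . B] }  — shift, reduce
  I5: { [T' → T .] }  — accept
  I6: { [P → y .] }  — reduce
  I7: { [B → . ( B], [B → . B P], [B → . P], [B → B . P], [P → . B y], [P → . y], [P → B . y], [T → P B .] }  — shift, reduce
  I8: { [B → P .] }  — reduce
  I9: { [B → B P .], [B → P .] }  — 2 reduces
  I10: { [P → B y .], [P → y .] }  — 2 reduces
  I11: { [B → . ( B], [B → . B P], [B → . P], [B → B . P], [P → . B y], [P → . y], [P → B . y], [T → - B .] }  — shift, reduce
  I12: { [B → ( B .], [B → . ( B], [B → . B P], [B → . P], [B → B . P], [P → . B y], [P → . y], [P → B . y] }  — shift, reduce

I9 contains complete items [B → B P .], [B → P .] — reduce-reduce conflict.
I10 contains complete items [P → B y .], [P → y .] — reduce-reduce conflict.

Answer: Yes — I9: [B → B P .] vs [B → P .]; I10: [P → B y .] vs [P → y .]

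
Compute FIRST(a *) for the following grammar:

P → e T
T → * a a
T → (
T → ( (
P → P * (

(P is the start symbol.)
To compute FIRST(a *), process the symbols left to right:
Symbol a is a terminal. Add 'a' and stop.
FIRST(a *) = { 'a' }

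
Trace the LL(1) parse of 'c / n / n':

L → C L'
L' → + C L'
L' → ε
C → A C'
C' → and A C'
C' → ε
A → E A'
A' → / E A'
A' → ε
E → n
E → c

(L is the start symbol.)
LL(1) parsing maintains a stack (initially the start symbol over $) and the input. At each step: if the stack top is a terminal, match it against the current input token; if it is a non-terminal N, replace it with the RHS of M[N, lookahead] (the unique production whose predict set contains the lookahead).

Stack is shown with the top on the left.

Stack           Input        Action
-----------------------------------
L $             c / n / n $  output L → C L'
C L' $          c / n / n $  output C → A C'
A C' L' $       c / n / n $  output A → E A'
E A' C' L' $    c / n / n $  output E → c
c A' C' L' $    c / n / n $  match 'c'
A' C' L' $      / n / n $    output A' → / E A'
/ E A' C' L' $  / n / n $    match '/'
E A' C' L' $    n / n $      output E → n
n A' C' L' $    n / n $      match 'n'
A' C' L' $      / n $        output A' → / E A'
/ E A' C' L' $  / n $        match '/'
E A' C' L' $    n $          output E → n
n A' C' L' $    n $          match 'n'
A' C' L' $      $            output A' → ε
C' L' $         $            output C' → ε
L' $            $            output L' → ε
$               $            accept

The string is accepted.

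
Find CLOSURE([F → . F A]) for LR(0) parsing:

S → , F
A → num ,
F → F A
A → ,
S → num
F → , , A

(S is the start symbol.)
{ [F → . , , A], [F → . F A] }

To compute CLOSURE, for each item [A → α.Bβ] where B is a non-terminal, add [B → .γ] for all productions B → γ; repeat for the newly added items until nothing changes.

Start with: [F → . F A]
  [F → . F A] has the dot before F: add [F → . , , A]
No further items can be added.

CLOSURE = { [F → . , , A], [F → . F A] }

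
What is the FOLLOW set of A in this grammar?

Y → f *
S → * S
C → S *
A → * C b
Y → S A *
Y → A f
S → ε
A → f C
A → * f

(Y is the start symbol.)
To compute FOLLOW(A), find every occurrence of A on a right-hand side N → α A β: add FIRST(β) \ {ε}, and if β is empty or nullable also add FOLLOW(N). Iterate to a fixed point.

In Y → S A *: A is followed by '*', add FIRST('*') \ {ε} = { '*' }
In Y → A f: A is followed by f, add FIRST(f) \ {ε} = { 'f' }

Taking the union: FOLLOW(A) = { '*', 'f' }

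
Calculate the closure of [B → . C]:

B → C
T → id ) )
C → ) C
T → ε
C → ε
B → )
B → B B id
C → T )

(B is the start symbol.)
Start with: [B → . C]
  [B → . C] has the dot before C: add [C → . ) C], [C → .], [C → . T )]
  [C → . T )] has the dot before T: add [T → . id ) )], [T → .]
No further items can be added.

CLOSURE = { [B → . C], [C → . ) C], [C → . T )], [C → .], [T → . id ) )], [T → .] }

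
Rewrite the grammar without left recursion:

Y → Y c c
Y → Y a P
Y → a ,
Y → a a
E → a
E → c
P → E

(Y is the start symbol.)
Y is directly left-recursive. The standard transformation for
  A → A α₁ | ... | A α_m | β₁ | ... | β_n
is
  A  → β₁ A' | ... | β_n A'
  A' → α₁ A' | ... | α_m A' | ε

Y → a , becomes Y → a , Y'
Y → a a becomes Y → a a Y'
Y → Y c c becomes Y' → c c Y'
Y → Y a P becomes Y' → a P Y'
Add Y' → ε

Productions for other non-terminals are unchanged:
  E → a
  E → c
  P → E

Resulting grammar:
Y → a , Y'
Y → a a Y'
Y' → c c Y'
Y' → a P Y'
Y' → ε
E → a
E → c
P → E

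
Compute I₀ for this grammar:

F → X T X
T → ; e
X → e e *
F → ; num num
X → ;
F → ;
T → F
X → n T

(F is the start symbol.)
{ [F → . ; num num], [F → . ;], [F → . X T X], [F' → . F], [X → . ;], [X → . e e *], [X → . n T] }

First, augment the grammar with F' → F
I₀ = CLOSURE({ [F' → . F] }):
  [F' → . F] has the dot before F: add [F → . X T X], [F → . ; num num], [F → . ;]
  [F → . X T X] has the dot before X: add [X → . e e *], [X → . ;], [X → . n T]
No further items can be added.

I₀ = { [F → . ; num num], [F → . ;], [F → . X T X], [F' → . F], [X → . ;], [X → . e e *], [X → . n T] }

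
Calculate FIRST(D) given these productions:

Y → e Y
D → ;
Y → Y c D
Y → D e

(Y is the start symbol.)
To compute FIRST(D), examine every production with D on the left-hand side, reading each right-hand side left to right until a non-nullable symbol is reached.

From D → ;:
  - ';' is a terminal: add ';' and stop

Collecting: FIRST(D) = { ';' }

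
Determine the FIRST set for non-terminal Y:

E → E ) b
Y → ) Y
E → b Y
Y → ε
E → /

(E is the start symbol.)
From Y → ) Y:
  - ')' is a terminal: add ')' and stop
From Y → ε:
  - ε-production, so ε ∈ FIRST(Y)

Collecting: FIRST(Y) = { ')', ε }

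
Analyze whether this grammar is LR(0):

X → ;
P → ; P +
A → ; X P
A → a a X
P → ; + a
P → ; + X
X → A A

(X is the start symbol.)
A grammar is LR(0) if no state in the canonical LR(0) collection has:
  - both a shift item (dot before a terminal) and a complete item (shift-reduce conflict), or
  - two or more complete items (reduce-reduce conflict; the accept item [X' → X .] counts as a complete item here).

Augment with X' → X and build the canonical LR(0) collection (I0 = CLOSURE({[X' → . X]}), then GOTO on every symbol after a dot until no new states appear). It has 17 states:
  I0: { [A → . ; X P], [A → . a a X], [X → . ;], [X → . A A], [X' → . X] }  — shift
  I1: { [A → . ; X P], [A → . a a X], [A → ; . X P], [X → . ;], [X → . A A], [X → ; .] }  — shift, reduce
  I2: { [A → . ; X P], [A → . a a X], [X → A . A] }  — shift
  I3: { [X' → X .] }  — accept
  I4: { [A → a . a X] }  — shift
  I5: { [A → . ; X P], [A → . a a X], [A → a a . X], [X → . ;], [X → . A A] }  — shift
  I6: { [A → a a X .] }  — reduce
  I7: { [A → . ; X P], [A → . a a X], [A → ; . X P], [X → . ;], [X → . A A] }  — shift
  I8: { [X → A A .] }  — reduce
  I9: { [A → ; X . P], [P → . ; + X], [P → . ; + a], [P → . ; P +] }  — shift
  I10: { [P → . ; + X], [P → . ; + a], [P → . ; P +], [P → ; . + X], [P → ; . + a], [P → ; . P +] }  — shift
  I11: { [A → ; X P .] }  — reduce
  I12: { [A → . ; X P], [A → . a a X], [P → ; + . X], [P → ; + . a], [X → . ;], [X → . A A] }  — shift
  I13: { [P → ; P . +] }  — shift
  I14: { [P → ; P + .] }  — reduce
  I15: { [P → ; + X .] }  — reduce
  I16: { [A → a . a X], [P → ; + a .] }  — shift, reduce

Conflict in state I1:
  Shift-reduce conflict between [X → ; .] and [A → . ; X P]
So the grammar is NOT LR(0).

Answer: No. Shift-reduce conflict between [X → ; .] and [A → . ; X P]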